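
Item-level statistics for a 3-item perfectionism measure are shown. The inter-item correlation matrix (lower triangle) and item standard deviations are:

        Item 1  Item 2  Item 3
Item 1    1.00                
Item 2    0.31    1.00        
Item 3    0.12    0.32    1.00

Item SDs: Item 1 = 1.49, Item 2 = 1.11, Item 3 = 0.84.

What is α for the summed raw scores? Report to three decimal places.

Σσ²ᵢ = 1.49² + 1.11² + 0.84² = 4.1578
Covariances σ_ij = r_ij · s_i · s_j:
  σ(Item 1,Item 2) = 0.31 × 1.49 × 1.11 = 0.5127
  σ(Item 1,Item 3) = 0.12 × 1.49 × 0.84 = 0.1502
  σ(Item 2,Item 3) = 0.32 × 1.11 × 0.84 = 0.2984
σ²_T = Σσ²ᵢ + 2·Σσ_ij = 4.1578 + 2 × 0.9613 = 6.0804
α = (3/2)·(1 − 4.1578/6.0804) = 0.474

α = 0.474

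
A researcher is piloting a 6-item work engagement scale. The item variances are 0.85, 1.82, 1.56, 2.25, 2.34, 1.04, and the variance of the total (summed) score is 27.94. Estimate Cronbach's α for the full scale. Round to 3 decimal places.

Σσᵢ² = 0.85 + 1.82 + 1.56 + 2.25 + 2.34 + 1.04 = 9.86
α = (k/(k−1))·(1 − Σσᵢ²/total variance) = (6/5)·(1 − 9.86/27.94) = 0.777

Cronbach's α = 0.777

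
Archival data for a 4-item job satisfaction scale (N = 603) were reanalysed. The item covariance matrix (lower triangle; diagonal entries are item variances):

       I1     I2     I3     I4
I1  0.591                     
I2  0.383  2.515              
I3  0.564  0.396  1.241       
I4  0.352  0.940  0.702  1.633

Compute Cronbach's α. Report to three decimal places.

α = 0.703

Σσ²ᵢ = 0.591 + 2.515 + 1.241 + 1.633 = 5.980
Sum of off-diagonal covariances = 3.337
total variance = 5.980 + 2 × 3.337 = 12.654
α = (k/(k−1))·(1 − Σσ²ᵢ/total variance) = (4/3)·(1 − 5.980/12.654) = 0.703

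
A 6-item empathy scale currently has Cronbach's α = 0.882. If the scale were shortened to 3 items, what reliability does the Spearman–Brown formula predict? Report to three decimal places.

Length factor m = 3/6 = 0.5000
α' = m·α / (1 − (1−m)·α)
   = 3/6 × 0.882 / (1 − (1 − 3/6) × 0.882)
   = 0.4410 / 0.5590 = 0.789

predicted reliability = 0.789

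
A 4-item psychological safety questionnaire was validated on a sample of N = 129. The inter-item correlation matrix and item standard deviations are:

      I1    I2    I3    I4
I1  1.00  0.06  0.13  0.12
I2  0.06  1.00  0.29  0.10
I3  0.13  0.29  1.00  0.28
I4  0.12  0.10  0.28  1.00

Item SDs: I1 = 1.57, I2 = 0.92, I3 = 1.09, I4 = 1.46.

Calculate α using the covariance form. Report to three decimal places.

Σσ²ᵢ = 1.57² + 0.92² + 1.09² + 1.46² = 6.6310
Covariances σ_ij = r_ij · s_i · s_j:
  σ(I1,I2) = 0.06 × 1.57 × 0.92 = 0.0867
  σ(I1,I3) = 0.13 × 1.57 × 1.09 = 0.2225
  σ(I1,I4) = 0.12 × 1.57 × 1.46 = 0.2751
  σ(I2,I3) = 0.29 × 0.92 × 1.09 = 0.2908
  σ(I2,I4) = 0.10 × 0.92 × 1.46 = 0.1343
  σ(I3,I4) = 0.28 × 1.09 × 1.46 = 0.4456
σ²_T = Σσ²ᵢ + 2·Σσ_ij = 6.6310 + 2 × 1.4550 = 9.5410
α = (4/3)·(1 − 6.6310/9.5410) = 0.407

α = 0.407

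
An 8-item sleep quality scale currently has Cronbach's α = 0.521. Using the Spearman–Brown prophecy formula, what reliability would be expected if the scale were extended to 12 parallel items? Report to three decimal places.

predicted reliability = 0.620

Length factor m = 12/8 = 1.5000
α' = m·α / (1 + (m−1)·α)
   = 12/8 × 0.521 / (1 + (12/8 − 1) × 0.521)
   = 0.7815 / 1.2605 = 0.620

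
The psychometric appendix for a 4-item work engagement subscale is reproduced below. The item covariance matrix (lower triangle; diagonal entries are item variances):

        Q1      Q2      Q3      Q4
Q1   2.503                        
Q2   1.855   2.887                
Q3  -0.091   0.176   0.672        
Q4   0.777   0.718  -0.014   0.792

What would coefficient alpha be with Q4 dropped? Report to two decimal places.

Remaining items: Q1, Q2, Q3 (k = 3).
Σσ²ᵢ = 2.503 + 2.887 + 0.672 = 6.062
σ²_T = 6.062 + 2 × 1.940 = 9.942
α (item deleted) = (3/2)·(1 − 6.062/9.942) = 0.59

coefficient alpha = 0.59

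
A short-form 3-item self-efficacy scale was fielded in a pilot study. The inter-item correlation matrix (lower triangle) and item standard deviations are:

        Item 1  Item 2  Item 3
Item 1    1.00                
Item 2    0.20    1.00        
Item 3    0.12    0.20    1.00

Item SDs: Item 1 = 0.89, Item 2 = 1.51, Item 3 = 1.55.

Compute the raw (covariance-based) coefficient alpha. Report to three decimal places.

α = 0.372

Σσ²ᵢ = 0.89² + 1.51² + 1.55² = 5.4747
Covariances σ_ij = r_ij · s_i · s_j:
  σ(Item 1,Item 2) = 0.20 × 0.89 × 1.51 = 0.2688
  σ(Item 1,Item 3) = 0.12 × 0.89 × 1.55 = 0.1655
  σ(Item 2,Item 3) = 0.20 × 1.51 × 1.55 = 0.4681
σ²_T = Σσ²ᵢ + 2·Σσ_ij = 5.4747 + 2 × 0.9024 = 7.2795
α = (3/2)·(1 − 5.4747/7.2795) = 0.372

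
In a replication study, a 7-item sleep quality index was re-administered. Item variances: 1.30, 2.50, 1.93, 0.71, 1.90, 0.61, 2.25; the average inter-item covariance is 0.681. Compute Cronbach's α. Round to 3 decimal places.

Cronbach's α = 0.838

Σσᵢ² = 1.30 + 2.50 + 1.93 + 0.71 + 1.90 + 0.61 + 2.25 = 11.20
Sum of the 21 distinct covariances = 21 × 0.681 = 14.301
total variance = Σσᵢ² + 2·Σcov = 11.20 + 2 × 14.301 = 39.802
α = (7/6)·(1 − 11.20/39.802) = 0.838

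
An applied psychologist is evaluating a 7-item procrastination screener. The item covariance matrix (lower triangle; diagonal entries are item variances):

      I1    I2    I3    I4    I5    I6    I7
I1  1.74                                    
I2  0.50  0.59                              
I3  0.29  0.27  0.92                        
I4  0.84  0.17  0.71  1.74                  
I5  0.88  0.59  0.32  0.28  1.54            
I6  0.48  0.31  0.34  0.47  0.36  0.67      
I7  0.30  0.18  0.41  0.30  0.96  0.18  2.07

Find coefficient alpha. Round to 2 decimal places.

α = 0.77

Σσᵢ² = 1.74 + 0.59 + 0.92 + 1.74 + 1.54 + 0.67 + 2.07 = 9.27
Sum of the distinct covariances = 9.14
Var(T) = 9.27 + 2 × 9.14 = 27.55
α = (k/(k−1))·(1 − Σσᵢ²/Var(T)) = (7/6)·(1 − 9.27/27.55) = 0.77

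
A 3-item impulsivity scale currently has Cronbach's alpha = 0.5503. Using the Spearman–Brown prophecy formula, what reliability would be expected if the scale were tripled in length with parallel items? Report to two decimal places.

Length factor m = 3
α' = m·α / (1 + (m−1)·α)
   = 3 × 0.5503 / (1 + (3 − 1) × 0.5503)
   = 1.6509 / 2.1006 = 0.79

predicted reliability = 0.79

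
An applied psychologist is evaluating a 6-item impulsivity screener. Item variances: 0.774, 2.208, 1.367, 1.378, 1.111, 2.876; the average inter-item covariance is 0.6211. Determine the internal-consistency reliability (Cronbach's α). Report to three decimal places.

α = 0.789

Σσᵢ² = 0.774 + 2.208 + 1.367 + 1.378 + 1.111 + 2.876 = 9.714
Sum of the 15 distinct covariances = 15 × 0.6211 = 9.3165
σ²_total = Σσᵢ² + 2·Σcov = 9.714 + 2 × 9.3165 = 28.3470
α = (6/5)·(1 − 9.714/28.3470) = 0.789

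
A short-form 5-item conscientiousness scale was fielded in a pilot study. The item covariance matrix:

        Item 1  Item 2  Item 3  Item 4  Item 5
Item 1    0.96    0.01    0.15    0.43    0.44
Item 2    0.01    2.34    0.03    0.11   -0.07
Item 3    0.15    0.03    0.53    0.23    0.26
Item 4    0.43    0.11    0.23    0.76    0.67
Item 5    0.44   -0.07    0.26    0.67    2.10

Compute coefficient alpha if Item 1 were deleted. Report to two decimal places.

coefficient alpha = 0.40

Remaining items: Item 2, Item 3, Item 4, Item 5 (k = 4).
ΣVar(i) = 2.34 + 0.53 + 0.76 + 2.10 = 5.73
σ²_total = 5.73 + 2 × 1.23 = 8.19
α (item deleted) = (4/3)·(1 − 5.73/8.19) = 0.40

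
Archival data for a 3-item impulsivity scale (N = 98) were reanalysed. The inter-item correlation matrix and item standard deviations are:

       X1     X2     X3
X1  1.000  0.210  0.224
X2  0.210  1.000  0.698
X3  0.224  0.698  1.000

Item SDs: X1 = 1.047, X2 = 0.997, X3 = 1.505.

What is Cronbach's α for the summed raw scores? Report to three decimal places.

Cronbach's α = 0.640

Σσ²ᵢ = 1.047² + 0.997² + 1.505² = 4.3552
Covariances σ_ij = r_ij · s_i · s_j:
  σ(X1,X2) = 0.210 × 1.047 × 0.997 = 0.2192
  σ(X1,X3) = 0.224 × 1.047 × 1.505 = 0.3530
  σ(X2,X3) = 0.698 × 0.997 × 1.505 = 1.0473
σ²_T = Σσ²ᵢ + 2·Σσ_ij = 4.3552 + 2 × 1.6195 = 7.5942
α = (3/2)·(1 − 4.3552/7.5942) = 0.640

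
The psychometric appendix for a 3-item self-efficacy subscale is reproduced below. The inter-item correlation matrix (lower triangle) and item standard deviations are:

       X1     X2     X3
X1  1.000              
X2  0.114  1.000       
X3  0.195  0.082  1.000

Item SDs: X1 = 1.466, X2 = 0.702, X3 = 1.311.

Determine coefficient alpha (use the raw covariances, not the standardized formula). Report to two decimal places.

Σσ²ᵢ = 1.466² + 0.702² + 1.311² = 4.3607
Covariances σ_ij = r_ij · s_i · s_j:
  σ(X1,X2) = 0.114 × 1.466 × 0.702 = 0.1173
  σ(X1,X3) = 0.195 × 1.466 × 1.311 = 0.3748
  σ(X2,X3) = 0.082 × 0.702 × 1.311 = 0.0755
σ²_T = Σσ²ᵢ + 2·Σσ_ij = 4.3607 + 2 × 0.5676 = 5.4959
α = (3/2)·(1 − 4.3607/5.4959) = 0.31

coefficient alpha = 0.31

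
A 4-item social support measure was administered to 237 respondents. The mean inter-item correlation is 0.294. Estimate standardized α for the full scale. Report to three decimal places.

Standardized α = k·r̄ / (1 + (k−1)·r̄) = 4 × 0.294 / (1 + 3 × 0.294)
  = 1.1760 / 1.8820 = 0.625

α = 0.625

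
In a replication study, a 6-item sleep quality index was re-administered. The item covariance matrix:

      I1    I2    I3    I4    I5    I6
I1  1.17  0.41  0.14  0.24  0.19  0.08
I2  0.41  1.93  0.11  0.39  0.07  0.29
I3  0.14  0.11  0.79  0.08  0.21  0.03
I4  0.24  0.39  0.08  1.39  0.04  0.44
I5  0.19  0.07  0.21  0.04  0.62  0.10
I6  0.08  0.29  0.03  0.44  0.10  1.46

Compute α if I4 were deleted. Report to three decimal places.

α = 0.441

Remaining items: I1, I2, I3, I5, I6 (k = 5).
Σσ²ᵢ = 1.17 + 1.93 + 0.79 + 0.62 + 1.46 = 5.97
σ²_T = 5.97 + 2 × 1.63 = 9.23
α (item deleted) = (5/4)·(1 − 5.97/9.23) = 0.441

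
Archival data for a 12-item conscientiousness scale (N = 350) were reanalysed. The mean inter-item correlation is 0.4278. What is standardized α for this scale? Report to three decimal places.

Standardized α = k·r̄ / (1 + (k−1)·r̄) = 12 × 0.4278 / (1 + 11 × 0.4278)
  = 5.1336 / 5.7058 = 0.900

standardized α = 0.900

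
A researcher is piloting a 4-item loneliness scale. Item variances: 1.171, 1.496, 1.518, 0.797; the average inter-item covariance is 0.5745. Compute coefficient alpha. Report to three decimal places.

Σσ²ᵢ = 1.171 + 1.496 + 1.518 + 0.797 = 4.982
Sum of the 6 distinct covariances = 6 × 0.5745 = 3.4470
Var(T) = Σσ²ᵢ + 2·Σcov = 4.982 + 2 × 3.4470 = 11.8760
α = (4/3)·(1 − 4.982/11.8760) = 0.774

coefficient alpha = 0.774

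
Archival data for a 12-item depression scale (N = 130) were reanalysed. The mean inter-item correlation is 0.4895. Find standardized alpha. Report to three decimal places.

α = 0.920

Standardized α = k·r̄ / (1 + (k−1)·r̄) = 12 × 0.4895 / (1 + 11 × 0.4895)
  = 5.8740 / 6.3845 = 0.920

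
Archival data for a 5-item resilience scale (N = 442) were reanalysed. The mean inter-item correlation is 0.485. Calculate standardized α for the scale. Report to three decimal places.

standardized α = 0.825

Standardized α = k·r̄ / (1 + (k−1)·r̄) = 5 × 0.485 / (1 + 4 × 0.485)
  = 2.4250 / 2.9400 = 0.825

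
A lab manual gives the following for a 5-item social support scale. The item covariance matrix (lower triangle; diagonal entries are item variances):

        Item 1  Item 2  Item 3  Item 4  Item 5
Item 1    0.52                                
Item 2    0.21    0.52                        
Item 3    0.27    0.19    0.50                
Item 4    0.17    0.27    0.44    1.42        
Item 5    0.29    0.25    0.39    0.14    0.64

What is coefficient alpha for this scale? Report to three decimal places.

coefficient alpha = 0.741

sum of item variances = 0.52 + 0.52 + 0.50 + 1.42 + 0.64 = 3.60
Sum of the distinct covariances = 2.62
total variance = 3.60 + 2 × 2.62 = 8.84
α = (k/(k−1))·(1 − sum of item variances/total variance) = (5/4)·(1 − 3.60/8.84) = 0.741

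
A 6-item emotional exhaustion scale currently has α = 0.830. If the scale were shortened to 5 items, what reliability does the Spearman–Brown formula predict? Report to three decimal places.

Length factor m = 5/6 = 0.8333
α' = m·α / (1 − (1−m)·α)
   = 5/6 × 0.830 / (1 − (1 − 5/6) × 0.830)
   = 0.6917 / 0.8617 = 0.803

predicted reliability = 0.803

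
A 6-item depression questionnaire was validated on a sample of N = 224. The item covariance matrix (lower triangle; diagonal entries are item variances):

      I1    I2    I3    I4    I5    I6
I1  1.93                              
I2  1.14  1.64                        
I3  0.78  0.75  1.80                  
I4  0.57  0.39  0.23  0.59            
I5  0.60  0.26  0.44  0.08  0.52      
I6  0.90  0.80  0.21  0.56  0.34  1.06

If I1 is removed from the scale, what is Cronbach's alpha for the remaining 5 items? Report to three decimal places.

Remaining items: I2, I3, I4, I5, I6 (k = 5).
Σσ²ᵢ = 1.64 + 1.80 + 0.59 + 0.52 + 1.06 = 5.61
Var(T) = 5.61 + 2 × 4.06 = 13.73
α (item deleted) = (5/4)·(1 − 5.61/13.73) = 0.739

Cronbach's alpha = 0.739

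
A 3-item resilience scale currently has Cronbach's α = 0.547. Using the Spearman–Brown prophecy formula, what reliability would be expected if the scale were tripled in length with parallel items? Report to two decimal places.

predicted reliability = 0.78

Length factor m = 3
α' = m·α / (1 + (m−1)·α)
   = 3 × 0.547 / (1 + (3 − 1) × 0.547)
   = 1.6410 / 2.0940 = 0.78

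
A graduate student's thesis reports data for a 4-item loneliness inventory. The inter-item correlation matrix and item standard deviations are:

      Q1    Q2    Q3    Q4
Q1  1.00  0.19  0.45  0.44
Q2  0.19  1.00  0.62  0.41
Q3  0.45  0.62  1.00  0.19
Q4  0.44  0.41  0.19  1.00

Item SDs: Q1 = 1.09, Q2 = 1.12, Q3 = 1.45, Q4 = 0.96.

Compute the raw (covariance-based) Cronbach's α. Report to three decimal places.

Σσ²ᵢ = 1.09² + 1.12² + 1.45² + 0.96² = 5.4666
Covariances σ_ij = r_ij · s_i · s_j:
  σ(Q1,Q2) = 0.19 × 1.09 × 1.12 = 0.2320
  σ(Q1,Q3) = 0.45 × 1.09 × 1.45 = 0.7112
  σ(Q1,Q4) = 0.44 × 1.09 × 0.96 = 0.4604
  σ(Q2,Q3) = 0.62 × 1.12 × 1.45 = 1.0069
  σ(Q2,Q4) = 0.41 × 1.12 × 0.96 = 0.4408
  σ(Q3,Q4) = 0.19 × 1.45 × 0.96 = 0.2645
σ²_T = Σσ²ᵢ + 2·Σσ_ij = 5.4666 + 2 × 3.1158 = 11.6982
α = (4/3)·(1 − 5.4666/11.6982) = 0.710

Cronbach's α = 0.710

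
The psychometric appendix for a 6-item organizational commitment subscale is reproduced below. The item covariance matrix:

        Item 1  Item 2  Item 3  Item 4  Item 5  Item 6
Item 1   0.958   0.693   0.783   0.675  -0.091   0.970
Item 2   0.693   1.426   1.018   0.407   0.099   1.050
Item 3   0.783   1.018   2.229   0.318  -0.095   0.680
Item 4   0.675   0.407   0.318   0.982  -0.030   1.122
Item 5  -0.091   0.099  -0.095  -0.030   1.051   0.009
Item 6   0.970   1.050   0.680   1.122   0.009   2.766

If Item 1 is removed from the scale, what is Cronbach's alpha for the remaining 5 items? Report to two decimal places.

Remaining items: Item 2, Item 3, Item 4, Item 5, Item 6 (k = 5).
ΣVar(i) = 1.426 + 2.229 + 0.982 + 1.051 + 2.766 = 8.454
Var(T) = 8.454 + 2 × 4.578 = 17.610
α (item deleted) = (5/4)·(1 − 8.454/17.610) = 0.65

Cronbach's alpha = 0.65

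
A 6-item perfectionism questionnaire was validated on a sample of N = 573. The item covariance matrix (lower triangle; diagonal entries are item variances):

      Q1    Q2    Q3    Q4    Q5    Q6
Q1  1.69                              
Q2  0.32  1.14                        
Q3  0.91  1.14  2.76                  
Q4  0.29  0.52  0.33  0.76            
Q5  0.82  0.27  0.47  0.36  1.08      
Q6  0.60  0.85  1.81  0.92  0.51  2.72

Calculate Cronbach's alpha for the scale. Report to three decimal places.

Σσᵢ² = 1.69 + 1.14 + 2.76 + 0.76 + 1.08 + 2.72 = 10.15
Σ_{i<j} σ_ij = 10.12
σ²_T = 10.15 + 2 × 10.12 = 30.39
α = (k/(k−1))·(1 − Σσᵢ²/σ²_T) = (6/5)·(1 − 10.15/30.39) = 0.799

α = 0.799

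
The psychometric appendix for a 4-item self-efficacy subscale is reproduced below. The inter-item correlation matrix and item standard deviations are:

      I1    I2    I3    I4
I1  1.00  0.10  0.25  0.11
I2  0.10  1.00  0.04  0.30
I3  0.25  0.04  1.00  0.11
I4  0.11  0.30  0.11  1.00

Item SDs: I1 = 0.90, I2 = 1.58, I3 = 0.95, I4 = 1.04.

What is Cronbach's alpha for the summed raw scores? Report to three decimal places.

Σσ²ᵢ = 0.90² + 1.58² + 0.95² + 1.04² = 5.2905
Covariances σ_ij = r_ij · s_i · s_j:
  σ(I1,I2) = 0.10 × 0.90 × 1.58 = 0.1422
  σ(I1,I3) = 0.25 × 0.90 × 0.95 = 0.2137
  σ(I1,I4) = 0.11 × 0.90 × 1.04 = 0.1030
  σ(I2,I3) = 0.04 × 1.58 × 0.95 = 0.0600
  σ(I2,I4) = 0.30 × 1.58 × 1.04 = 0.4930
  σ(I3,I4) = 0.11 × 0.95 × 1.04 = 0.1087
σ²_T = Σσ²ᵢ + 2·Σσ_ij = 5.2905 + 2 × 1.1206 = 7.5317
α = (4/3)·(1 − 5.2905/7.5317) = 0.397

α = 0.397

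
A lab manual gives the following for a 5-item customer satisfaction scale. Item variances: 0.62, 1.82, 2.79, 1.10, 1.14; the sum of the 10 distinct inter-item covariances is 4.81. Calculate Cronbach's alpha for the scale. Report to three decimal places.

Cronbach's alpha = 0.704

Σσ²ᵢ = 0.62 + 1.82 + 2.79 + 1.10 + 1.14 = 7.47
Sum of distinct covariances = 4.81
Var(T) = Σσ²ᵢ + 2·Σcov = 7.47 + 2 × 4.81 = 17.09
α = (5/4)·(1 − 7.47/17.09) = 0.704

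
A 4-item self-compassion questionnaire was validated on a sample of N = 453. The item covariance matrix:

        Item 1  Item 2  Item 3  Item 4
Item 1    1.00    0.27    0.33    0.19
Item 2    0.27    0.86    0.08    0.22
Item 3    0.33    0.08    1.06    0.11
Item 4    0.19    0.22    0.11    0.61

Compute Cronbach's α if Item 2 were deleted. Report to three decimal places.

Remaining items: Item 1, Item 3, Item 4 (k = 3).
Σσ²ᵢ = 1.00 + 1.06 + 0.61 = 2.67
Var(T) = 2.67 + 2 × 0.63 = 3.93
α (item deleted) = (3/2)·(1 − 2.67/3.93) = 0.481

Cronbach's α = 0.481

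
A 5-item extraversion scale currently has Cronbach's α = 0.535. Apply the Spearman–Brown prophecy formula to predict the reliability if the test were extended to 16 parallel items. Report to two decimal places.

predicted reliability = 0.79

Length factor m = 16/5 = 3.2000
α' = m·α / (1 + (m−1)·α)
   = 16/5 × 0.535 / (1 + (16/5 − 1) × 0.535)
   = 1.7120 / 2.1770 = 0.79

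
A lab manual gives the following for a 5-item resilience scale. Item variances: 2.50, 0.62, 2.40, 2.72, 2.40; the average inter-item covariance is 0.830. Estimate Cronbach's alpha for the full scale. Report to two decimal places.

α = 0.76

sum of item variances = 2.50 + 0.62 + 2.40 + 2.72 + 2.40 = 10.64
Sum of the 10 distinct covariances = 10 × 0.830 = 8.300
total variance = sum of item variances + 2·Σcov = 10.64 + 2 × 8.300 = 27.240
α = (5/4)·(1 − 10.64/27.240) = 0.76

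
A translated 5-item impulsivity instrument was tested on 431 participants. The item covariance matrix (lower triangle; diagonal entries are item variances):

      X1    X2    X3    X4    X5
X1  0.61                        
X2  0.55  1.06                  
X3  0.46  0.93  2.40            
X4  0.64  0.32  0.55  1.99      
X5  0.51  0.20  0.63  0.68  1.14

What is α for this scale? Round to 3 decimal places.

α = 0.754

Σσᵢ² = 0.61 + 1.06 + 2.40 + 1.99 + 1.14 = 7.20
Sum of off-diagonal covariances = 5.47
Var(T) = 7.20 + 2 × 5.47 = 18.14
α = (k/(k−1))·(1 − Σσᵢ²/Var(T)) = (5/4)·(1 − 7.20/18.14) = 0.754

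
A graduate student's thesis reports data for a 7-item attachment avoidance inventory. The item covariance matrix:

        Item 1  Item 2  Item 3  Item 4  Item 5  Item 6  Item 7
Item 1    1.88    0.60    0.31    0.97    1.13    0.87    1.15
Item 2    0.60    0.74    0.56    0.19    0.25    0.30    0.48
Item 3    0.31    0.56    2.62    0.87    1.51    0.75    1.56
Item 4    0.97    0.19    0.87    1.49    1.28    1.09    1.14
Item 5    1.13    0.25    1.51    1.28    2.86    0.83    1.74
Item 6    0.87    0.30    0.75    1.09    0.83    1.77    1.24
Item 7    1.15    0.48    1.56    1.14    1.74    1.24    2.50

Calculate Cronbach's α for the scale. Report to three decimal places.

α = 0.853

Σσ²ᵢ = 1.88 + 0.74 + 2.62 + 1.49 + 2.86 + 1.77 + 2.50 = 13.86
Sum of the distinct covariances = 18.82
total variance = 13.86 + 2 × 18.82 = 51.50
α = (k/(k−1))·(1 − Σσ²ᵢ/total variance) = (7/6)·(1 − 13.86/51.50) = 0.853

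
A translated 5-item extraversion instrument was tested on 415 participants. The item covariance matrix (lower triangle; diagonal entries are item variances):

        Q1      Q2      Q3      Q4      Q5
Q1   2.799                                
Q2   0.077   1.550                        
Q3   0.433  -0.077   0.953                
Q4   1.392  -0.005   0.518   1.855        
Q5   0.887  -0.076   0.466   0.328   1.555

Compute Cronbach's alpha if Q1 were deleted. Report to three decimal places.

Remaining items: Q2, Q3, Q4, Q5 (k = 4).
Σσ²ᵢ = 1.550 + 0.953 + 1.855 + 1.555 = 5.913
σ²_T = 5.913 + 2 × 1.154 = 8.221
α (item deleted) = (4/3)·(1 − 5.913/8.221) = 0.374

Cronbach's alpha = 0.374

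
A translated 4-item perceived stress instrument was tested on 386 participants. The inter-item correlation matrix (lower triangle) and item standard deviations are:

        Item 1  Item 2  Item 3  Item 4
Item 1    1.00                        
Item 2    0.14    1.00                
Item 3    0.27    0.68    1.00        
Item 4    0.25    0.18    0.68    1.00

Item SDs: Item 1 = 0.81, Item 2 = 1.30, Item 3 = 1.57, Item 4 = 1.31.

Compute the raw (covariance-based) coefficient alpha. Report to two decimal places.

coefficient alpha = 0.72

Σσ²ᵢ = 0.81² + 1.30² + 1.57² + 1.31² = 6.5271
Covariances σ_ij = r_ij · s_i · s_j:
  σ(Item 1,Item 2) = 0.14 × 0.81 × 1.30 = 0.1474
  σ(Item 1,Item 3) = 0.27 × 0.81 × 1.57 = 0.3434
  σ(Item 1,Item 4) = 0.25 × 0.81 × 1.31 = 0.2653
  σ(Item 2,Item 3) = 0.68 × 1.30 × 1.57 = 1.3879
  σ(Item 2,Item 4) = 0.18 × 1.30 × 1.31 = 0.3065
  σ(Item 3,Item 4) = 0.68 × 1.57 × 1.31 = 1.3986
σ²_T = Σσ²ᵢ + 2·Σσ_ij = 6.5271 + 2 × 3.8491 = 14.2253
α = (4/3)·(1 − 6.5271/14.2253) = 0.72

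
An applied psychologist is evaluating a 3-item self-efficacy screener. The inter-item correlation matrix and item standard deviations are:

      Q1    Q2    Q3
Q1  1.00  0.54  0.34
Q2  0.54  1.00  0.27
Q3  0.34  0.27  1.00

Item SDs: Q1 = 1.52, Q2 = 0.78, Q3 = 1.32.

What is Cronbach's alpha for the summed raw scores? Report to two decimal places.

Cronbach's alpha = 0.61

Σσ²ᵢ = 1.52² + 0.78² + 1.32² = 4.6612
Covariances σ_ij = r_ij · s_i · s_j:
  σ(Q1,Q2) = 0.54 × 1.52 × 0.78 = 0.6402
  σ(Q1,Q3) = 0.34 × 1.52 × 1.32 = 0.6822
  σ(Q2,Q3) = 0.27 × 0.78 × 1.32 = 0.2780
σ²_T = Σσ²ᵢ + 2·Σσ_ij = 4.6612 + 2 × 1.6004 = 7.8620
α = (3/2)·(1 − 4.6612/7.8620) = 0.61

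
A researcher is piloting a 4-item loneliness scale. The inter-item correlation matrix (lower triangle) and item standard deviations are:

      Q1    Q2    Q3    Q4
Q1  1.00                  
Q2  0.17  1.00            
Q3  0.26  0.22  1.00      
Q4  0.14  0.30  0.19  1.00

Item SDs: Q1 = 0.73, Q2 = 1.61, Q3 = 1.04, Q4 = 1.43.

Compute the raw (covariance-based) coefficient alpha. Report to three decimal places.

α = 0.502

Σσ²ᵢ = 0.73² + 1.61² + 1.04² + 1.43² = 6.2515
Covariances σ_ij = r_ij · s_i · s_j:
  σ(Q1,Q2) = 0.17 × 0.73 × 1.61 = 0.1998
  σ(Q1,Q3) = 0.26 × 0.73 × 1.04 = 0.1974
  σ(Q1,Q4) = 0.14 × 0.73 × 1.43 = 0.1461
  σ(Q2,Q3) = 0.22 × 1.61 × 1.04 = 0.3684
  σ(Q2,Q4) = 0.30 × 1.61 × 1.43 = 0.6907
  σ(Q3,Q4) = 0.19 × 1.04 × 1.43 = 0.2826
σ²_T = Σσ²ᵢ + 2·Σσ_ij = 6.2515 + 2 × 1.8850 = 10.0215
α = (4/3)·(1 − 6.2515/10.0215) = 0.502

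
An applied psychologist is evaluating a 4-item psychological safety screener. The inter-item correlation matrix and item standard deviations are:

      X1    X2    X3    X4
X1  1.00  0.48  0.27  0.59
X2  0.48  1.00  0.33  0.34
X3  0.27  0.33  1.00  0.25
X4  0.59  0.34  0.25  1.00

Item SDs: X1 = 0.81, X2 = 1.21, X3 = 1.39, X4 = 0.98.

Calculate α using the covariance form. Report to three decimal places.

Σσ²ᵢ = 0.81² + 1.21² + 1.39² + 0.98² = 5.0127
Covariances σ_ij = r_ij · s_i · s_j:
  σ(X1,X2) = 0.48 × 0.81 × 1.21 = 0.4704
  σ(X1,X3) = 0.27 × 0.81 × 1.39 = 0.3040
  σ(X1,X4) = 0.59 × 0.81 × 0.98 = 0.4683
  σ(X2,X3) = 0.33 × 1.21 × 1.39 = 0.5550
  σ(X2,X4) = 0.34 × 1.21 × 0.98 = 0.4032
  σ(X3,X4) = 0.25 × 1.39 × 0.98 = 0.3405
σ²_T = Σσ²ᵢ + 2·Σσ_ij = 5.0127 + 2 × 2.5414 = 10.0955
α = (4/3)·(1 − 5.0127/10.0955) = 0.671

α = 0.671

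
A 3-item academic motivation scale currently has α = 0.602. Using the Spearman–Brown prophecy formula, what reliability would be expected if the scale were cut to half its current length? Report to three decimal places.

Length factor m = 1/2
α' = m·α / (1 − (1−m)·α)
   = 1/2 × 0.602 / (1 − (1 − 1/2) × 0.602)
   = 0.3010 / 0.6990 = 0.431

predicted reliability = 0.431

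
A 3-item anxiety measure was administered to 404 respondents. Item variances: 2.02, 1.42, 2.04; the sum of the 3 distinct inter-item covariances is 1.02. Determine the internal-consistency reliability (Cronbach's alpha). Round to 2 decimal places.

Cronbach's alpha = 0.41

ΣVar(i) = 2.02 + 1.42 + 2.04 = 5.48
Sum of distinct covariances = 1.02
Var(T) = ΣVar(i) + 2·Σcov = 5.48 + 2 × 1.02 = 7.52
α = (3/2)·(1 − 5.48/7.52) = 0.41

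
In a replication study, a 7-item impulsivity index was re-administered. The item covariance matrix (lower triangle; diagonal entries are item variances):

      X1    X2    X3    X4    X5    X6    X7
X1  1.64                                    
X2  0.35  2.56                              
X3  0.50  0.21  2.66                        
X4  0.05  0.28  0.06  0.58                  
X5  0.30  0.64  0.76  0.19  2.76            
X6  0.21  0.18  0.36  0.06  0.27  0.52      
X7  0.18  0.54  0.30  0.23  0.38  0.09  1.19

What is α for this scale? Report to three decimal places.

Σσᵢ² = 1.64 + 2.56 + 2.66 + 0.58 + 2.76 + 0.52 + 1.19 = 11.91
Sum of off-diagonal covariances = 6.14
total variance = 11.91 + 2 × 6.14 = 24.19
α = (k/(k−1))·(1 − Σσᵢ²/total variance) = (7/6)·(1 − 11.91/24.19) = 0.592

α = 0.592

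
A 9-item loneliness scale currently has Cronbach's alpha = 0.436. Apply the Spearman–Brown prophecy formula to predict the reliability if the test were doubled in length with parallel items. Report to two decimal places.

predicted reliability = 0.61

Length factor m = 2
α' = m·α / (1 + (m−1)·α)
   = 2 × 0.436 / (1 + (2 − 1) × 0.436)
   = 0.8720 / 1.4360 = 0.61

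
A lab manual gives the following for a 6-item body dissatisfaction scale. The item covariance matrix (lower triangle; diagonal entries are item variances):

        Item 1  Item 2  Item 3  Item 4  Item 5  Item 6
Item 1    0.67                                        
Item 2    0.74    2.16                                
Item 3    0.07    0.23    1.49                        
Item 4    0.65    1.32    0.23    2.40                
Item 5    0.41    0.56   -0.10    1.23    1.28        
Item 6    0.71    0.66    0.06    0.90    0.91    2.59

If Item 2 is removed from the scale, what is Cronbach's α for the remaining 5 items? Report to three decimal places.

Cronbach's α = 0.683

Remaining items: Item 1, Item 3, Item 4, Item 5, Item 6 (k = 5).
sum of item variances = 0.67 + 1.49 + 2.40 + 1.28 + 2.59 = 8.43
total variance = 8.43 + 2 × 5.07 = 18.57
α (item deleted) = (5/4)·(1 − 8.43/18.57) = 0.683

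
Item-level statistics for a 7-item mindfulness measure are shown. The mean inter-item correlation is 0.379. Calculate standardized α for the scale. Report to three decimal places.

Standardized α = k·r̄ / (1 + (k−1)·r̄) = 7 × 0.379 / (1 + 6 × 0.379)
  = 2.6530 / 3.2740 = 0.810

α = 0.810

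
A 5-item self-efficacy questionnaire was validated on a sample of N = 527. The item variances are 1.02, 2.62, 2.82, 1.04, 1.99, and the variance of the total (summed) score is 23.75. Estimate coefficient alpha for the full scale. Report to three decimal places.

α = 0.751

ΣVar(i) = 1.02 + 2.62 + 2.82 + 1.04 + 1.99 = 9.49
α = (k/(k−1))·(1 − ΣVar(i)/σ²_T) = (5/4)·(1 − 9.49/23.75) = 0.751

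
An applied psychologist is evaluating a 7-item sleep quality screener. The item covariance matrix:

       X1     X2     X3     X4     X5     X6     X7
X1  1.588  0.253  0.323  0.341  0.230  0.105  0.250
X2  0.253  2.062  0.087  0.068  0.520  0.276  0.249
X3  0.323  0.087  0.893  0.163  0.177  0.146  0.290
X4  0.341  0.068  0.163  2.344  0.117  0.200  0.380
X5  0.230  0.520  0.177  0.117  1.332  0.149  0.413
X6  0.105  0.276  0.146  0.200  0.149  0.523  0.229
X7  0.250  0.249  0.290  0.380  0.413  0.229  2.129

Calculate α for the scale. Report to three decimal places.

sum of item variances = 1.588 + 2.062 + 0.893 + 2.344 + 1.332 + 0.523 + 2.129 = 10.871
Sum of off-diagonal covariances = 4.966
total variance = 10.871 + 2 × 4.966 = 20.803
α = (k/(k−1))·(1 − sum of item variances/total variance) = (7/6)·(1 − 10.871/20.803) = 0.557

α = 0.557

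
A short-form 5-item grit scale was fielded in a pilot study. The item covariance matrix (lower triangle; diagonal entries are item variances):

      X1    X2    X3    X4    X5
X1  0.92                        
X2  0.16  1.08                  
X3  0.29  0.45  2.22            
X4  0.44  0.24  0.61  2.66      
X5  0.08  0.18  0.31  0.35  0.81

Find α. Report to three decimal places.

α = 0.559

sum of item variances = 0.92 + 1.08 + 2.22 + 2.66 + 0.81 = 7.69
Sum of off-diagonal covariances = 3.11
σ²_T = 7.69 + 2 × 3.11 = 13.91
α = (k/(k−1))·(1 − sum of item variances/σ²_T) = (5/4)·(1 − 7.69/13.91) = 0.559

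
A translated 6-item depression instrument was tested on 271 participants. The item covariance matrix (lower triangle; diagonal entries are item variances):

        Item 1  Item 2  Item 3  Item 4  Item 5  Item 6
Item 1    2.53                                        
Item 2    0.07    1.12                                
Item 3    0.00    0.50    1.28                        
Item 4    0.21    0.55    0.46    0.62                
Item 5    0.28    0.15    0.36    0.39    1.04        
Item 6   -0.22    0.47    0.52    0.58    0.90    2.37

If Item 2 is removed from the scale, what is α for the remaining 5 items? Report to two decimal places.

α = 0.59

Remaining items: Item 1, Item 3, Item 4, Item 5, Item 6 (k = 5).
sum of item variances = 2.53 + 1.28 + 0.62 + 1.04 + 2.37 = 7.84
σ²_total = 7.84 + 2 × 3.48 = 14.80
α (item deleted) = (5/4)·(1 − 7.84/14.80) = 0.59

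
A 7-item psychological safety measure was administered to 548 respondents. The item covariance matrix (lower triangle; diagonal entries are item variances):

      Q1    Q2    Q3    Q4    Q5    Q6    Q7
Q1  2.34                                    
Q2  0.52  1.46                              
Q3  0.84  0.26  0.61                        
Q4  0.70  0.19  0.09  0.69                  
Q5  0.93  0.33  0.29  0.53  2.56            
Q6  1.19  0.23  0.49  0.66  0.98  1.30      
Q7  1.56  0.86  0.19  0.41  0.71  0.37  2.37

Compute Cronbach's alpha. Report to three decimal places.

Σσ²ᵢ = 2.34 + 1.46 + 0.61 + 0.69 + 2.56 + 1.30 + 2.37 = 11.33
Σ_{i<j} σ_ij = 12.33
σ²_T = 11.33 + 2 × 12.33 = 35.99
α = (k/(k−1))·(1 − Σσ²ᵢ/σ²_T) = (7/6)·(1 − 11.33/35.99) = 0.799

α = 0.799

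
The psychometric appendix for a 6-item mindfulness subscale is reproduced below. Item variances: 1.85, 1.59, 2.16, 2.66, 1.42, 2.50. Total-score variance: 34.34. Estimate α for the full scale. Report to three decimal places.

Σσ²ᵢ = 1.85 + 1.59 + 2.16 + 2.66 + 1.42 + 2.50 = 12.18
α = (k/(k−1))·(1 − Σσ²ᵢ/total variance) = (6/5)·(1 − 12.18/34.34) = 0.774

α = 0.774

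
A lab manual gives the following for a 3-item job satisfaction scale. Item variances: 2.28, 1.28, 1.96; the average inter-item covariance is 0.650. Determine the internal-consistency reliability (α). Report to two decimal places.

α = 0.62

sum of item variances = 2.28 + 1.28 + 1.96 = 5.52
Sum of the 3 distinct covariances = 3 × 0.650 = 1.950
Var(T) = sum of item variances + 2·Σcov = 5.52 + 2 × 1.950 = 9.420
α = (3/2)·(1 − 5.52/9.420) = 0.62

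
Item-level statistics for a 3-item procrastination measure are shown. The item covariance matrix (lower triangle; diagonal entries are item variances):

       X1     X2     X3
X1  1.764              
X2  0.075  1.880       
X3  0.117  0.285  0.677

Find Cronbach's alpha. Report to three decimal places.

Σσᵢ² = 1.764 + 1.880 + 0.677 = 4.321
Sum of off-diagonal covariances = 0.477
σ²_T = 4.321 + 2 × 0.477 = 5.275
α = (k/(k−1))·(1 − Σσᵢ²/σ²_T) = (3/2)·(1 − 4.321/5.275) = 0.271

α = 0.271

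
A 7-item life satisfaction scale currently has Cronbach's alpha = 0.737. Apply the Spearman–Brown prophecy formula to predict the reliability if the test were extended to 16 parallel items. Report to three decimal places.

predicted reliability = 0.865

Length factor m = 16/7 = 2.2857
α' = m·α / (1 + (m−1)·α)
   = 16/7 × 0.737 / (1 + (16/7 − 1) × 0.737)
   = 1.6846 / 1.9476 = 0.865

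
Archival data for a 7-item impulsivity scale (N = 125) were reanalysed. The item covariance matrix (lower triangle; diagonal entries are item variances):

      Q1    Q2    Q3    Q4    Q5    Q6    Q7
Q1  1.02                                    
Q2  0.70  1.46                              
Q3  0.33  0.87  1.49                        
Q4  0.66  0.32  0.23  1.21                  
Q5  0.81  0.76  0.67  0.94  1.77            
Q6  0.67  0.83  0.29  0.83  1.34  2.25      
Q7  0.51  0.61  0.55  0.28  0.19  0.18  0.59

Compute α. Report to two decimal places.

α = 0.84

Σσ²ᵢ = 1.02 + 1.46 + 1.49 + 1.21 + 1.77 + 2.25 + 0.59 = 9.79
Σ_{i<j} σ_ij = 12.57
σ²_total = 9.79 + 2 × 12.57 = 34.93
α = (k/(k−1))·(1 − Σσ²ᵢ/σ²_total) = (7/6)·(1 − 9.79/34.93) = 0.84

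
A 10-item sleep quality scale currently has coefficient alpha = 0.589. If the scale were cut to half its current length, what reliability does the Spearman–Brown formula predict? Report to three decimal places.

Length factor m = 1/2
α' = m·α / (1 − (1−m)·α)
   = 1/2 × 0.589 / (1 − (1 − 1/2) × 0.589)
   = 0.2945 / 0.7055 = 0.417

predicted reliability = 0.417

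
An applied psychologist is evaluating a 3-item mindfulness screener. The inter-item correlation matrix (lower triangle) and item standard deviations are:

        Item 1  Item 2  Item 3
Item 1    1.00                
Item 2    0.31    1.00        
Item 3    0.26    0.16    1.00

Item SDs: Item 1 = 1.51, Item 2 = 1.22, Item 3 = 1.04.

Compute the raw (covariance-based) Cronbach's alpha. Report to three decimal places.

Cronbach's alpha = 0.492

Σσ²ᵢ = 1.51² + 1.22² + 1.04² = 4.8501
Covariances σ_ij = r_ij · s_i · s_j:
  σ(Item 1,Item 2) = 0.31 × 1.51 × 1.22 = 0.5711
  σ(Item 1,Item 3) = 0.26 × 1.51 × 1.04 = 0.4083
  σ(Item 2,Item 3) = 0.16 × 1.22 × 1.04 = 0.2030
σ²_T = Σσ²ᵢ + 2·Σσ_ij = 4.8501 + 2 × 1.1824 = 7.2149
α = (3/2)·(1 − 4.8501/7.2149) = 0.492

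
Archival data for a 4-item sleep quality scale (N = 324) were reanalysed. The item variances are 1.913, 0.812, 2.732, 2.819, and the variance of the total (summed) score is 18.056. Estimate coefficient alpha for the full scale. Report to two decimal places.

α = 0.72

Σσ²ᵢ = 1.913 + 0.812 + 2.732 + 2.819 = 8.276
α = (k/(k−1))·(1 − Σσ²ᵢ/total variance) = (4/3)·(1 − 8.276/18.056) = 0.72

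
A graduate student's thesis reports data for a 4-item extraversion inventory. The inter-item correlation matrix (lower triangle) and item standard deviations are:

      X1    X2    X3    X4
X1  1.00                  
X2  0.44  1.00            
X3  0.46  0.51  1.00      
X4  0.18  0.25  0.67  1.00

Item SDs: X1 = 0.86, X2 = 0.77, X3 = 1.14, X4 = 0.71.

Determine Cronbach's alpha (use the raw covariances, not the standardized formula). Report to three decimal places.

Σσ²ᵢ = 0.86² + 0.77² + 1.14² + 0.71² = 3.1362
Covariances σ_ij = r_ij · s_i · s_j:
  σ(X1,X2) = 0.44 × 0.86 × 0.77 = 0.2914
  σ(X1,X3) = 0.46 × 0.86 × 1.14 = 0.4510
  σ(X1,X4) = 0.18 × 0.86 × 0.71 = 0.1099
  σ(X2,X3) = 0.51 × 0.77 × 1.14 = 0.4477
  σ(X2,X4) = 0.25 × 0.77 × 0.71 = 0.1367
  σ(X3,X4) = 0.67 × 1.14 × 0.71 = 0.5423
σ²_T = Σσ²ᵢ + 2·Σσ_ij = 3.1362 + 2 × 1.9790 = 7.0942
α = (4/3)·(1 − 3.1362/7.0942) = 0.744

Cronbach's alpha = 0.744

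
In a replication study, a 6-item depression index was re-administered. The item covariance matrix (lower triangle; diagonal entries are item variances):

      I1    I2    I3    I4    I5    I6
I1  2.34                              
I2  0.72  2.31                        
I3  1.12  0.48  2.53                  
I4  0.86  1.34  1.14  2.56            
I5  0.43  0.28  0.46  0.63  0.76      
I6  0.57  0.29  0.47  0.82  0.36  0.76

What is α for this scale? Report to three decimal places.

Σσᵢ² = 2.34 + 2.31 + 2.53 + 2.56 + 0.76 + 0.76 = 11.26
Sum of off-diagonal covariances = 9.97
Var(T) = 11.26 + 2 × 9.97 = 31.20
α = (k/(k−1))·(1 − Σσᵢ²/Var(T)) = (6/5)·(1 − 11.26/31.20) = 0.767

α = 0.767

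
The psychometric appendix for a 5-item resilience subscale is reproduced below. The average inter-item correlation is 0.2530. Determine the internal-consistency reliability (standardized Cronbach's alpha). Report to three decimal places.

standardized Cronbach's alpha = 0.629

Standardized α = k·r̄ / (1 + (k−1)·r̄) = 5 × 0.2530 / (1 + 4 × 0.2530)
  = 1.2650 / 2.0120 = 0.629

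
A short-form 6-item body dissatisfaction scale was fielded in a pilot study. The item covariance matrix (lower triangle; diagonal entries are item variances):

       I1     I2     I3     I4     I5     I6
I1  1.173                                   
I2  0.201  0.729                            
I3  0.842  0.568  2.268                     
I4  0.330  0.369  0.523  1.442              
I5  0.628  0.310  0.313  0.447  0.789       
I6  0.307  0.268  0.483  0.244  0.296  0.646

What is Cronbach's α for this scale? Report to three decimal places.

α = 0.762

Σσ²ᵢ = 1.173 + 0.729 + 2.268 + 1.442 + 0.789 + 0.646 = 7.047
Σ_{i<j} σ_ij = 6.129
Var(T) = 7.047 + 2 × 6.129 = 19.305
α = (k/(k−1))·(1 − Σσ²ᵢ/Var(T)) = (6/5)·(1 − 7.047/19.305) = 0.762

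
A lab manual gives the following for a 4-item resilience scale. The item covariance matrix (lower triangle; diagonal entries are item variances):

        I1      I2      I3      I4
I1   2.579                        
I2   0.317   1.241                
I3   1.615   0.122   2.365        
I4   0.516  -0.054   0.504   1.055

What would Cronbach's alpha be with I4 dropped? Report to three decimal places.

Remaining items: I1, I2, I3 (k = 3).
sum of item variances = 2.579 + 1.241 + 2.365 = 6.185
Var(T) = 6.185 + 2 × 2.054 = 10.293
α (item deleted) = (3/2)·(1 − 6.185/10.293) = 0.599

α = 0.599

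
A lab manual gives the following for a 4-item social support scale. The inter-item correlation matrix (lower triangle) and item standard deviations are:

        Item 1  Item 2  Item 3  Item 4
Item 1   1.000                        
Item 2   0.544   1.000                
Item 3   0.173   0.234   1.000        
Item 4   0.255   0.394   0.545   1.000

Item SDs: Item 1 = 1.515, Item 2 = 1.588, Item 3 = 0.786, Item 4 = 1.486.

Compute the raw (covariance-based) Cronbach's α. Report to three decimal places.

Σσ²ᵢ = 1.515² + 1.588² + 0.786² + 1.486² = 7.6430
Covariances σ_ij = r_ij · s_i · s_j:
  σ(Item 1,Item 2) = 0.544 × 1.515 × 1.588 = 1.3088
  σ(Item 1,Item 3) = 0.173 × 1.515 × 0.786 = 0.2060
  σ(Item 1,Item 4) = 0.255 × 1.515 × 1.486 = 0.5741
  σ(Item 2,Item 3) = 0.234 × 1.588 × 0.786 = 0.2921
  σ(Item 2,Item 4) = 0.394 × 1.588 × 1.486 = 0.9297
  σ(Item 3,Item 4) = 0.545 × 0.786 × 1.486 = 0.6366
σ²_T = Σσ²ᵢ + 2·Σσ_ij = 7.6430 + 2 × 3.9473 = 15.5376
α = (4/3)·(1 − 7.6430/15.5376) = 0.677

Cronbach's α = 0.677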